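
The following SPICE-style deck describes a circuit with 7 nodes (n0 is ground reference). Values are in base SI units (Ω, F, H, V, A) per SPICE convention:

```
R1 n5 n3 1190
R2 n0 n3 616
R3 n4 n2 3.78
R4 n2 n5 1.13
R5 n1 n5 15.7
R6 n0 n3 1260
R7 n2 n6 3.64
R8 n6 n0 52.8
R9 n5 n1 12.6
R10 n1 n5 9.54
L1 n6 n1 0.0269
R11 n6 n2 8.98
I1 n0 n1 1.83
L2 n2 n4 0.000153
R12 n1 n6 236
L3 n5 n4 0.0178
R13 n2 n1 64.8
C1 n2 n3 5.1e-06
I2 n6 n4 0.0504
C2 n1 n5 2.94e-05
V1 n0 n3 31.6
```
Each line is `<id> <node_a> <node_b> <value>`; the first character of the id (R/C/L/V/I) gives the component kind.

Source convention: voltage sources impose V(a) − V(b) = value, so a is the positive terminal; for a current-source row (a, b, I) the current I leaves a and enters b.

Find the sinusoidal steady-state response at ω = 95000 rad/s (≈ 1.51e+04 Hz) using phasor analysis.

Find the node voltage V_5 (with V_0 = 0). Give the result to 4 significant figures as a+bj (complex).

-29.38-4.927j V

MNA unknowns: 6 node voltages V₁..V_6 plus 1 source current (V1)
R1: Y=0.0008403+0.000j on G[5,3]
R2: Y=0.001623+0.000j on G[0,3]
R3: Y=0.2646+0.000j on G[4,2]
R4: Y=0.8850+0.000j on G[2,5]
R5: Y=0.06369+0.000j on G[1,5]
R6: Y=0.0007937+0.000j on G[0,3]
R7: Y=0.2747+0.000j on G[2,6]
R8: Y=0.01894+0.000j on G[6,0]
R9: Y=0.07937+0.000j on G[5,1]
R10: Y=0.1048+0.000j on G[1,5]
L1: Y=0.000-0.0003913j on G[6,1]
R11: Y=0.1114+0.000j on G[6,2]
I1: z[0]−=1.83, z[1]+=1.83
L2: Y=0.000-0.06880j on G[2,4]
R12: Y=0.004237+0.000j on G[1,6]
L3: Y=0.000-0.0005914j on G[5,4]
R13: Y=0.01543+0.000j on G[2,1]
C1: Y=0.000+0.4845j on G[2,3]
I2: z[6]−=0.0504, z[4]+=0.0504
C2: Y=0.000+2.793j on G[1,5]
V1: row V0−V3=31.6, i_V1 at 0,3
solve → V1=-29.32-5.564j, V2=-31.41-4.948j, V3=-31.60+0.000j, V4=-31.23-4.906j, V5=-29.38-4.927j, V6=-30.06-4.726j
aux → i_V1=-2.476-0.08951j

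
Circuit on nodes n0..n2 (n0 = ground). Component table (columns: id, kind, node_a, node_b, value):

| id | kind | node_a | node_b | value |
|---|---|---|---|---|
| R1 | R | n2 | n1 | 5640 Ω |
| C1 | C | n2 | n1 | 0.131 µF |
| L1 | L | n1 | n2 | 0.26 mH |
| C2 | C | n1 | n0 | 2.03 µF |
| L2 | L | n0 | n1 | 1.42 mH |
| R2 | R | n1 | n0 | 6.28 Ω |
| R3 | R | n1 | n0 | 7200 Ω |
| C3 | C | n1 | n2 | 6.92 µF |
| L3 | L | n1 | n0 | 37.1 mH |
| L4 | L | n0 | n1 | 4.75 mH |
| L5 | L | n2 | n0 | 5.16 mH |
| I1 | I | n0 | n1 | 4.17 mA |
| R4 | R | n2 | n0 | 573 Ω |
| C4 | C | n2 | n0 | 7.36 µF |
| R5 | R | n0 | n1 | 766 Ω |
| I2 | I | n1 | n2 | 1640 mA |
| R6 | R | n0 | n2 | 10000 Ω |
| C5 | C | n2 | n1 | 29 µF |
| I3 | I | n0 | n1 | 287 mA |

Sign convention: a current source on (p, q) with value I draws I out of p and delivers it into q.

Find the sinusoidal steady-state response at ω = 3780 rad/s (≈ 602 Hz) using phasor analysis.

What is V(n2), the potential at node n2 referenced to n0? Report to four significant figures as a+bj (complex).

Apply KCL at each of the 2 non-ground nodes and solve the resulting linear system.
Node n1: branches {R1, C1, L1, C2, L2, R2, R3, C3, L3, L4, I1, R5, I2, C5, I3} → V_1 = 0.4286+0.6774j
Node n2: branches {R1, C1, L1, C3, L5, R4, C4, I2, R6, C5} → V_2 = 0.4229+2.472j

0.4229+2.472j V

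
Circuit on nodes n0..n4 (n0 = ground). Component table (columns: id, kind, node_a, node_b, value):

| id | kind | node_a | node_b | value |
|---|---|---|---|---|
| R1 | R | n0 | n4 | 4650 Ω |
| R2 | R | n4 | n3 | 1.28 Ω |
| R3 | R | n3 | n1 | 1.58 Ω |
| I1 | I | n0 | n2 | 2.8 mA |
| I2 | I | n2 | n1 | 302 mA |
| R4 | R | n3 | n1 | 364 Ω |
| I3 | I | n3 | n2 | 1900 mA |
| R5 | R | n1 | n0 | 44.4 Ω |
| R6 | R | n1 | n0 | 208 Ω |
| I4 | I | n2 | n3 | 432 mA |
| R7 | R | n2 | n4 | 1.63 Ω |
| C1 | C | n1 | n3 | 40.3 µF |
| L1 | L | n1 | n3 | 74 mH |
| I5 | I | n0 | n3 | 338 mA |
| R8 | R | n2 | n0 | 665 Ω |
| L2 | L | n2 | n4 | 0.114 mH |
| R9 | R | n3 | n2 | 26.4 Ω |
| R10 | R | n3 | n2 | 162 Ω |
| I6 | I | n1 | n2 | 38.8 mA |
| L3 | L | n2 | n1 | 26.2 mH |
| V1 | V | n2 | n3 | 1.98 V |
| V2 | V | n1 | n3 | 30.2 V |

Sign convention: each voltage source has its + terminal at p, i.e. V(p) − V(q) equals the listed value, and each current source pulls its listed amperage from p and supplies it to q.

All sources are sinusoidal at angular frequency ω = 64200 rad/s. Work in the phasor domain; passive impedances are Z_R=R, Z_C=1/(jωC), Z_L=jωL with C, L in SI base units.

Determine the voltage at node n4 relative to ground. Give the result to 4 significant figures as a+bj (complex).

-15.91-0.1066j V

Element admittances at ω=64200 rad/s:
  Y(R1) = 0.0002151+0.000j S between n0,n4
  Y(R2) = 0.7812+0.000j S between n4,n3
  Y(R3) = 0.6329+0.000j S between n3,n1
  I1: injects 0.0028 A into n2 (from n0)
  I2: injects 0.302 A into n1 (from n2)
  Y(R4) = 0.002747+0.000j S between n3,n1
  I3: injects 1.9 A into n2 (from n3)
  Y(R5) = 0.02252+0.000j S between n1,n0
  Y(R6) = 0.004808+0.000j S between n1,n0
  I4: injects 0.432 A into n3 (from n2)
  Y(R7) = 0.6135+0.000j S between n2,n4
  Y(C1) = 0.000+2.587j S between n1,n3
  Y(L1) = 0.000-0.0002105j S between n1,n3
  I5: injects 0.338 A into n3 (from n0)
  Y(R8) = 0.001504+0.000j S between n2,n0
  Y(L2) = 0.000-0.1366j S between n2,n4
  Y(R9) = 0.03788+0.000j S between n3,n2
  Y(R10) = 0.006173+0.000j S between n3,n2
  I6: injects 0.0388 A into n2 (from n1)
  Y(L3) = 0.000-0.0005945j S between n2,n1
  V1: constraint V(n2)−V(n3) = 1.98
  V2: constraint V(n1)−V(n3) = 30.2
Assemble and solve the 6×6 MNA system:
  V(n1)=13.41+0.0007948j  V(n2)=-14.81+0.0007948j  V(n3)=-16.79+0.0007948j  V(n4)=-15.91-0.1066j
  i(V1)=0.4555+0.06712j  i(V2)=-19.30-78.11j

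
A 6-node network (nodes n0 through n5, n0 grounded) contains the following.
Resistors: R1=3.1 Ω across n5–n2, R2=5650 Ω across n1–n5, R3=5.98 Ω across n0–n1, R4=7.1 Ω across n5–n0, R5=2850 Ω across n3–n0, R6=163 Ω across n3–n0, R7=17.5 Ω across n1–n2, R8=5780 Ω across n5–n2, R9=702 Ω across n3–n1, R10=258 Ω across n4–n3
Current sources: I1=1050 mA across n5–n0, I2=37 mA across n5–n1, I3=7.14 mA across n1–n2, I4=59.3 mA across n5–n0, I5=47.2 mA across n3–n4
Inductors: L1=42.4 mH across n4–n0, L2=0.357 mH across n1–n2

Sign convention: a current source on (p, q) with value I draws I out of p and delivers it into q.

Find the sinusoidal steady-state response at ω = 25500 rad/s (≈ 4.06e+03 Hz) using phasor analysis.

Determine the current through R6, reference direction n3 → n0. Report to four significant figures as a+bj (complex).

-0.004985+0.008368j A

MNA unknowns: 5 node voltages V₁..V_5
R1: Y=0.3226+0.000j on G[5,2]
I1: z[5]−=1.05, z[0]+=1.05
R2: Y=0.0001770+0.000j on G[1,5]
R3: Y=0.1672+0.000j on G[0,1]
I2: z[5]−=0.037, z[1]+=0.037
R4: Y=0.1408+0.000j on G[5,0]
R5: Y=0.0003509+0.000j on G[3,0]
L1: Y=0.000-0.0009249j on G[4,0]
R6: Y=0.006135+0.000j on G[3,0]
I3: z[1]−=0.00714, z[2]+=0.00714
I4: z[5]−=0.0593, z[0]+=0.0593
L2: Y=0.000-0.1098j on G[1,2]
R7: Y=0.05714+0.000j on G[1,2]
R8: Y=0.0001730+0.000j on G[5,2]
R9: Y=0.001425+0.000j on G[3,1]
R10: Y=0.003876+0.000j on G[4,3]
I5: z[3]−=0.0472, z[4]+=0.0472
solve → V1=-2.008+0.7923j, V2=-4.321-1.344j, V3=-0.8125+1.364j, V4=10.44+3.856j, V5=-5.479-0.9349j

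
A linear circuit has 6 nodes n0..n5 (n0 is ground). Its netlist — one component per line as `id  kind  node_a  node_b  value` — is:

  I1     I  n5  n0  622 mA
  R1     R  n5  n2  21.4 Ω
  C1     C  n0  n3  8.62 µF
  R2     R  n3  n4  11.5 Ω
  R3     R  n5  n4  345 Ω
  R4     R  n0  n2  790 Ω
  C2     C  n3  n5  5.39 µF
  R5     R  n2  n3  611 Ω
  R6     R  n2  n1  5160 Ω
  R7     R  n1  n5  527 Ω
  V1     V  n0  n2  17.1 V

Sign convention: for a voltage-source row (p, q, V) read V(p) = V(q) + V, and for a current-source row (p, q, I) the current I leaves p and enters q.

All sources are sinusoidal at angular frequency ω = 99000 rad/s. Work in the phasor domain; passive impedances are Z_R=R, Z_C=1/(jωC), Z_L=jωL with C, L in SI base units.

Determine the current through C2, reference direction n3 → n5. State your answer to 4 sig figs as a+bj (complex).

MNA unknowns: 5 node voltages V₁..V_5 plus 1 source current (V1)
I1: z[5]−=0.622, z[0]+=0.622
R1: Y=0.04673+0.000j on G[5,2]
C1: Y=0.000+0.8534j on G[0,3]
R2: Y=0.08696+0.000j on G[3,4]
R3: Y=0.002899+0.000j on G[5,4]
R4: Y=0.001266+0.000j on G[0,2]
C2: Y=0.000+0.5336j on G[3,5]
R5: Y=0.001637+0.000j on G[2,3]
R6: Y=0.0001938+0.000j on G[2,1]
R7: Y=0.001898+0.000j on G[1,5]
V1: row V0−V2=17.1, i_V1 at 0,2
solve → V1=-2.155+3.882j, V2=-17.10+0.000j, V3=-0.2383+1.667j, V4=-0.2509+1.751j, V5=-0.6281+4.278j
aux → i_V1=-0.8219-0.2034j

1.394+0.2080j A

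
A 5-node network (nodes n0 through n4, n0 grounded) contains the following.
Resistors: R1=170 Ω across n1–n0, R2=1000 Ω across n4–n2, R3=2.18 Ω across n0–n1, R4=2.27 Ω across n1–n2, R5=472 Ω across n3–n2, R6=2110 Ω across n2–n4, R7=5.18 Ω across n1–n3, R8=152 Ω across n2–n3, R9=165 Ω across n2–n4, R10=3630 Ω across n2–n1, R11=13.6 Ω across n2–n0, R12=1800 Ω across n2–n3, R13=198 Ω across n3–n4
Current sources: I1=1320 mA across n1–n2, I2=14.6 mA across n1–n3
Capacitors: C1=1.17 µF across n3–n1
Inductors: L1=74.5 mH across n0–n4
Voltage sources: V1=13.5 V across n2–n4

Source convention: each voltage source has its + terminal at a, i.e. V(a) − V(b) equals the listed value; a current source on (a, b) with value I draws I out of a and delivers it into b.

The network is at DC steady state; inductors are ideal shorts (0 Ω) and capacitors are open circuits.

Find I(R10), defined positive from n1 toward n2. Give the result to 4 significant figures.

MNA unknowns: 4 node voltages V₁..V_4 plus 2 source currents (L1, V1)
R1: Y=0.005882 on G[1,0]
R2: Y=0.001000 on G[4,2]
R3: Y=0.4587 on G[0,1]
R4: Y=0.4405 on G[1,2]
R5: Y=0.002119 on G[3,2]
R6: Y=0.0004739 on G[2,4]
R7: Y=0.1931 on G[1,3]
I1: z[1]−=1.32, z[2]+=1.32
C1: Y=0.000 on G[3,1]
R8: Y=0.006579 on G[2,3]
R9: Y=0.006061 on G[2,4]
R10: Y=0.0002755 on G[2,1]
R11: Y=0.07353 on G[2,0]
R12: Y=0.0005556 on G[2,3]
R13: Y=0.005051 on G[3,4]
L1: row V0−V4=0, i_L1 at 0,4
I2: z[1]−=0.0146, z[3]+=0.0146
V1: row V2−V4=13.5, i_V1 at 2,4
solve → V1=5.166, V2=13.50, V3=5.483, V4=0.000
aux → i_L1=3.393, i_V1=-3.522

-0.002296 A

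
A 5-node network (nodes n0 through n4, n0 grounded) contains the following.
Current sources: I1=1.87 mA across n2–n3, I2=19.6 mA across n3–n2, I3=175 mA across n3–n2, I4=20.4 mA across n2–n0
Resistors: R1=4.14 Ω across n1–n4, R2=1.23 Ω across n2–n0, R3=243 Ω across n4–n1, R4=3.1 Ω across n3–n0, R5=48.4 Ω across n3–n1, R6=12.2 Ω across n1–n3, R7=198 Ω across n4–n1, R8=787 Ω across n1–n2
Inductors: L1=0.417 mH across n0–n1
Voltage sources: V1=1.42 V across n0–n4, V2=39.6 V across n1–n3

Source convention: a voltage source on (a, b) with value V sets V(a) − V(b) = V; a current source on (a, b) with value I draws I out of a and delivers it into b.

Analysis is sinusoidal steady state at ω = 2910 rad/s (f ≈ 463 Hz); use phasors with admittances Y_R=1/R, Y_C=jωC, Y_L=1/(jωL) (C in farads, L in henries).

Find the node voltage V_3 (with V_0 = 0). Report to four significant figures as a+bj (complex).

-32.64+9.983j V

Element admittances at ω=2910 rad/s:
  I1: injects 0.00187 A into n3 (from n2)
  I2: injects 0.0196 A into n2 (from n3)
  Y(R1) = 0.2415+0.000j S between n1,n4
  Y(R2) = 0.8130+0.000j S between n2,n0
  Y(R3) = 0.004115+0.000j S between n4,n1
  I3: injects 0.175 A into n2 (from n3)
  Y(R4) = 0.3226+0.000j S between n3,n0
  Y(R5) = 0.02066+0.000j S between n3,n1
  Y(R6) = 0.08197+0.000j S between n1,n3
  I4: injects 0.0204 A into n0 (from n2)
  Y(R7) = 0.005051+0.000j S between n4,n1
  Y(R8) = 0.001271+0.000j S between n1,n2
  Y(L1) = 0.000-0.8241j S between n0,n1
  V1: constraint V(n0)−V(n4) = 1.42
  V2: constraint V(n1)−V(n3) = 39.6
Assemble and solve the 6×6 MNA system:
  V(n1)=6.960+9.983j  V(n2)=0.2225+0.01558j  V(n3)=-32.64+9.983j  V(n4)=-1.420+0.000j
  i(V1)=-2.101-2.503j  i(V2)=-14.40+3.220j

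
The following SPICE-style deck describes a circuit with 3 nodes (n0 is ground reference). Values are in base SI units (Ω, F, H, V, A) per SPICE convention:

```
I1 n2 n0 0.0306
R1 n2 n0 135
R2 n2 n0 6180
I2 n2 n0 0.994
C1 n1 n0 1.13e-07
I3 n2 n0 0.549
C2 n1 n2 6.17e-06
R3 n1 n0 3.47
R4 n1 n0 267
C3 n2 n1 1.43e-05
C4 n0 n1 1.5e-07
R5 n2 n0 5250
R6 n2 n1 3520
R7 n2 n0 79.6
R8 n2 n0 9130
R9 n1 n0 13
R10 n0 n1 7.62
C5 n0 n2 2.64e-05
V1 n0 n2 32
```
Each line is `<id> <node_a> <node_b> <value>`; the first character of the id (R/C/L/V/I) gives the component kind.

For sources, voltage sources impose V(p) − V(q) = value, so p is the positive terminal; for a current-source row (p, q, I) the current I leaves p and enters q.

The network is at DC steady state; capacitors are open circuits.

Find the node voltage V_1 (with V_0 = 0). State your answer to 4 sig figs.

-0.01817 V

Apply KCL at each of the 2 non-ground nodes and solve the resulting linear system.
Node n1: branches {C1, C2, R3, R4, C3, C4, R6, R9, R10} → V_1 = -0.01817
Node n2: branches {I1, R1, R2, I2, I3, C2, C3, R5, R6, R7, R8, C5, V1} → V_2 = -32.00
Source currents: i(V1)=0.9107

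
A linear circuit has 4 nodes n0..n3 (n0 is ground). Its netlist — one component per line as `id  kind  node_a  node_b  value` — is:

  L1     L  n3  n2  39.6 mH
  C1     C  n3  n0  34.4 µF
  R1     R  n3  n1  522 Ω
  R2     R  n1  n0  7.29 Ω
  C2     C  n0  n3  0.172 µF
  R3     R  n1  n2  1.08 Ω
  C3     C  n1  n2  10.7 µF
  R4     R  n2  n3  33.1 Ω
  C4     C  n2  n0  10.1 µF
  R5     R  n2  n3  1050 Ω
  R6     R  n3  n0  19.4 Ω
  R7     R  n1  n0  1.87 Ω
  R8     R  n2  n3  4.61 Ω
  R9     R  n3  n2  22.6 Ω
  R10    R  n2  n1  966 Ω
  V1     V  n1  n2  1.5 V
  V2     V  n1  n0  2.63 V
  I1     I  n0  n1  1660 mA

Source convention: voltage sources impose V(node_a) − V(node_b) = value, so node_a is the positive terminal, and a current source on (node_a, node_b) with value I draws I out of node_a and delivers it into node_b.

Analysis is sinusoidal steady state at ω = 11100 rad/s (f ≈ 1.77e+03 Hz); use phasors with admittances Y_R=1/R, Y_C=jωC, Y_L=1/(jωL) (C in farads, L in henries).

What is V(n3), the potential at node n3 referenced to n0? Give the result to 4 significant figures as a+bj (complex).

0.4338-0.4860j V

Apply KCL at each of the 3 non-ground nodes and solve the resulting linear system.
Node n1: branches {R1, R2, R3, C3, R7, R10, V1, V2, I1} → V_1 = 2.630+0.000j
Node n2: branches {L1, R3, C3, R4, C4, R5, R8, R9, R10, V1} → V_2 = 1.130+0.000j
Node n3: branches {L1, C1, R1, C2, R4, R5, R6, R8, R9} → V_3 = 0.4338-0.4860j
Source currents: i(V1)=-1.186+0.08901j, i(V2)=-0.3160-0.2681j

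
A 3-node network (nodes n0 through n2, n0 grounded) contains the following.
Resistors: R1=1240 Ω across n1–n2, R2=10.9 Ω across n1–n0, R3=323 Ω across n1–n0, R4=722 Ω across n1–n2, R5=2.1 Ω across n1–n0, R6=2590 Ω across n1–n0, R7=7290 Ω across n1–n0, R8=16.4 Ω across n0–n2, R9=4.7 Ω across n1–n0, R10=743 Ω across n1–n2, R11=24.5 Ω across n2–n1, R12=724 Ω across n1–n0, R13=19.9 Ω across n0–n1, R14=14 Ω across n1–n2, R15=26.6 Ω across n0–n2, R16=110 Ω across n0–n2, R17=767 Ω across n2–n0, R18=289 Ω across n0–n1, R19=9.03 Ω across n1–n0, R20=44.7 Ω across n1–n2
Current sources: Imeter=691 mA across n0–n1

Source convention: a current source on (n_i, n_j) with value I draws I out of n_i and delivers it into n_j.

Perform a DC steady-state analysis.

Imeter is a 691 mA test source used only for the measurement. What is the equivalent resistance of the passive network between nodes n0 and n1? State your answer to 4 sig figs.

R_eq = 0.9891 Ω

MNA unknowns: 2 node voltages V₁..V_2
R1: Y=0.0008065 on G[1,2]
R2: Y=0.09174 on G[1,0]
R3: Y=0.003096 on G[1,0]
R4: Y=0.001385 on G[1,2]
R5: Y=0.4762 on G[1,0]
R6: Y=0.0003861 on G[1,0]
R7: Y=0.0001372 on G[1,0]
R8: Y=0.06098 on G[0,2]
R9: Y=0.2128 on G[1,0]
R10: Y=0.001346 on G[1,2]
R11: Y=0.04082 on G[2,1]
R12: Y=0.001381 on G[1,0]
R13: Y=0.05025 on G[0,1]
R14: Y=0.07143 on G[1,2]
R15: Y=0.03759 on G[0,2]
R16: Y=0.009091 on G[0,2]
R17: Y=0.001304 on G[2,0]
R18: Y=0.003460 on G[0,1]
R19: Y=0.1107 on G[1,0]
R20: Y=0.02237 on G[1,2]
Imeter: z[0]−=0.691, z[1]+=0.691
solve → V1=0.6834, V2=0.3821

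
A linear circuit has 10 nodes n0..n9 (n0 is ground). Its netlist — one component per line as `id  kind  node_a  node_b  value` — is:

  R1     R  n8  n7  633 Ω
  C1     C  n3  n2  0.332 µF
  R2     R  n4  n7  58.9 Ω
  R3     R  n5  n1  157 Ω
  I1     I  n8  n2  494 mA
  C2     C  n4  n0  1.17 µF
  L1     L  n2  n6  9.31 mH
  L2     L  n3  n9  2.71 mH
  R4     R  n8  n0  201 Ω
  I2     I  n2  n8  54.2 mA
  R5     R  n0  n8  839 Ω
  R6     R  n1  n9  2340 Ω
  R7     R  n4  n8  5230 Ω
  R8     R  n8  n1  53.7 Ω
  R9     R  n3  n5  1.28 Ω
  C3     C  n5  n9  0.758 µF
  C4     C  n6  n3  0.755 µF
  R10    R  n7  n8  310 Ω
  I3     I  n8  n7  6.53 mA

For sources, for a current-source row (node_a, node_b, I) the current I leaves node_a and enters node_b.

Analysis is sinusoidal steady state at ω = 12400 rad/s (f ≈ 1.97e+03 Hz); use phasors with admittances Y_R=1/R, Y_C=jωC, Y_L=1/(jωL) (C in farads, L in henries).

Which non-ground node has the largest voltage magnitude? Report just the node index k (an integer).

Element admittances at ω=12400 rad/s:
  Y(R1) = 0.001580+0.000j S between n8,n7
  Y(C1) = 0.000+0.004117j S between n3,n2
  Y(R2) = 0.01698+0.000j S between n4,n7
  Y(R3) = 0.006369+0.000j S between n5,n1
  I1: injects 0.494 A into n2 (from n8)
  Y(C2) = 0.000+0.01451j S between n4,n0
  Y(L1) = 0.000-0.008662j S between n2,n6
  Y(L2) = 0.000-0.02976j S between n3,n9
  Y(R4) = 0.004975+0.000j S between n8,n0
  I2: injects 0.0542 A into n8 (from n2)
  Y(R5) = 0.001192+0.000j S between n0,n8
  Y(R6) = 0.0004274+0.000j S between n1,n9
  Y(R7) = 0.0001912+0.000j S between n4,n8
  Y(R8) = 0.01862+0.000j S between n8,n1
  Y(R9) = 0.7812+0.000j S between n3,n5
  Y(C3) = 0.000+0.009399j S between n5,n9
  Y(C4) = 0.000+0.009362j S between n6,n3
  Y(R10) = 0.003226+0.000j S between n7,n8
  I3: injects 0.00653 A into n7 (from n8)
Assemble and solve the 9×9 MNA system:
  V(n1)=23.13-0.08120j  V(n2)=88.30+3.933j  V(n3)=88.30-0.002121j  V(n4)=0.03452-0.2084j  V(n5)=87.79+0.005819j  V(n6)=88.30-48.71j  V(n7)=0.2185-0.1803j  V(n8)=-0.4903-0.08120j  V(n9)=88.51-1.378j

6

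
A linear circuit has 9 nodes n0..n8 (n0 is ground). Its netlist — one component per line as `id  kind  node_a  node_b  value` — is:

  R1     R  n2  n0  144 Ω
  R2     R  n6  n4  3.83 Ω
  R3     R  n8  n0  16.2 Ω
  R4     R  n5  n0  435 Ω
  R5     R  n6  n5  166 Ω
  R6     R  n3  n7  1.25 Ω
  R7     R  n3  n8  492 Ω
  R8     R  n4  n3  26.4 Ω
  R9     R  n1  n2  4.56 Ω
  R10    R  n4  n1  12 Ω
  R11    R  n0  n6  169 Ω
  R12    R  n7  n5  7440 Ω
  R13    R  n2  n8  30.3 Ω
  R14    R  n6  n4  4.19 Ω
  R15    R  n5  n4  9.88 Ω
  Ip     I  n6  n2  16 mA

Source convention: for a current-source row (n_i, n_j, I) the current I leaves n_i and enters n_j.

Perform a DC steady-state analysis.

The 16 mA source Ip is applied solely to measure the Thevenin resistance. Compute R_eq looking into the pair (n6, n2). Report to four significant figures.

R_eq = 16.40 Ω

MNA unknowns: 8 node voltages V₁..V_8
R1: Y=0.006944 on G[2,0]
R2: Y=0.2611 on G[6,4]
R3: Y=0.06173 on G[8,0]
R4: Y=0.002299 on G[5,0]
R5: Y=0.006024 on G[6,5]
R6: Y=0.8000 on G[3,7]
R7: Y=0.002033 on G[3,8]
R8: Y=0.03788 on G[4,3]
R9: Y=0.2193 on G[1,2]
R10: Y=0.08333 on G[4,1]
R11: Y=0.005917 on G[0,6]
R12: Y=0.0001344 on G[7,5]
R13: Y=0.03300 on G[2,8]
R14: Y=0.2387 on G[6,4]
R15: Y=0.1012 on G[5,4]
Ip: z[6]−=0.016, z[2]+=0.016
solve → V1=-0.0009038, V2=0.06327, V3=-0.1602, V4=-0.1698, V5=-0.1678, V6=-0.1991, V7=-0.1602, V8=0.01821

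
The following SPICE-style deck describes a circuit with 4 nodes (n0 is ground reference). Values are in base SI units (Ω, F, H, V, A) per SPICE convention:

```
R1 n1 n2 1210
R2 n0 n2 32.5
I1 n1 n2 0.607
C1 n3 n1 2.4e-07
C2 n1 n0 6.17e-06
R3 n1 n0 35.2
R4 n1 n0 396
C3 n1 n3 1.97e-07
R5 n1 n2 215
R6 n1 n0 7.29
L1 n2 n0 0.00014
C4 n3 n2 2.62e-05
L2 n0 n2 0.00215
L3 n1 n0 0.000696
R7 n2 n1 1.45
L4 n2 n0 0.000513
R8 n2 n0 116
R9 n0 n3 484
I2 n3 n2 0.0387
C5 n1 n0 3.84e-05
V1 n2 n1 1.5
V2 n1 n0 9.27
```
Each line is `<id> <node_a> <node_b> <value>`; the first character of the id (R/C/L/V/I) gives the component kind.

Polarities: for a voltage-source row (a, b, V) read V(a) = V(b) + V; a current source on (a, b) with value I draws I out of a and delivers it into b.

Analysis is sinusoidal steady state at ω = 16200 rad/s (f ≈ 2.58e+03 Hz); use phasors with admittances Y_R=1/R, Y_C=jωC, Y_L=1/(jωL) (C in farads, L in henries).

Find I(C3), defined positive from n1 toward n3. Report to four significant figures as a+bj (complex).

Element admittances at ω=16200 rad/s:
  Y(R1) = 0.0008264+0.000j S between n1,n2
  Y(R2) = 0.03077+0.000j S between n0,n2
  I1: injects 0.607 A into n2 (from n1)
  Y(C1) = 0.000+0.003888j S between n3,n1
  Y(C2) = 0.000+0.09995j S between n1,n0
  Y(R3) = 0.02841+0.000j S between n1,n0
  Y(R4) = 0.002525+0.000j S between n1,n0
  Y(C3) = 0.000+0.003191j S between n1,n3
  Y(R5) = 0.004651+0.000j S between n1,n2
  Y(R6) = 0.1372+0.000j S between n1,n0
  Y(L1) = 0.000-0.4409j S between n2,n0
  Y(C4) = 0.000+0.4244j S between n3,n2
  Y(L2) = 0.000-0.02871j S between n0,n2
  Y(L3) = 0.000-0.08869j S between n1,n0
  Y(R7) = 0.6897+0.000j S between n2,n1
  Y(L4) = 0.000-0.1203j S between n2,n0
  Y(R8) = 0.008621+0.000j S between n2,n0
  Y(R9) = 0.002066+0.000j S between n0,n3
  I2: injects 0.0387 A into n2 (from n3)
  Y(C5) = 0.000+0.6221j S between n1,n0
  V1: constraint V(n2)−V(n1) = 1.5
  V2: constraint V(n1)−V(n0) = 9.27
Assemble and solve the 5×5 MNA system:
  V(n1)=9.270+0.000j  V(n2)=10.77+0.000j  V(n3)=10.74+0.1411j
  i(V1)=-0.8811+6.343j  i(V2)=-2.005+0.4824j

0.0004504-0.004706j A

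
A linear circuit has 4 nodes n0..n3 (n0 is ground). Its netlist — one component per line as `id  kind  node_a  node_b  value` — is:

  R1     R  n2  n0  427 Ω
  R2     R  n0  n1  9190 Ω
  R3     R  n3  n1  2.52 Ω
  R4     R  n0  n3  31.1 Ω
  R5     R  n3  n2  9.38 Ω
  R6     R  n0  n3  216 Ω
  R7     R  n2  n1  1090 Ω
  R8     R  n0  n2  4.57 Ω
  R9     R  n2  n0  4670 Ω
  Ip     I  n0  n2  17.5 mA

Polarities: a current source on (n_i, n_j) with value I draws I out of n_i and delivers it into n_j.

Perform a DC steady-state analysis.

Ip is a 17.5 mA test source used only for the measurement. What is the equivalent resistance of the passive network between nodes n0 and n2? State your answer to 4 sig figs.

R_eq = 4.019 Ω

Apply KCL at each of the 3 non-ground nodes and solve the resulting linear system.
Node n1: branches {R2, R3, R7} → V_1 = 0.05239
Node n2: branches {R1, R5, R7, R8, R9, Ip} → V_2 = 0.07033
Node n3: branches {R3, R4, R5, R6} → V_3 = 0.05236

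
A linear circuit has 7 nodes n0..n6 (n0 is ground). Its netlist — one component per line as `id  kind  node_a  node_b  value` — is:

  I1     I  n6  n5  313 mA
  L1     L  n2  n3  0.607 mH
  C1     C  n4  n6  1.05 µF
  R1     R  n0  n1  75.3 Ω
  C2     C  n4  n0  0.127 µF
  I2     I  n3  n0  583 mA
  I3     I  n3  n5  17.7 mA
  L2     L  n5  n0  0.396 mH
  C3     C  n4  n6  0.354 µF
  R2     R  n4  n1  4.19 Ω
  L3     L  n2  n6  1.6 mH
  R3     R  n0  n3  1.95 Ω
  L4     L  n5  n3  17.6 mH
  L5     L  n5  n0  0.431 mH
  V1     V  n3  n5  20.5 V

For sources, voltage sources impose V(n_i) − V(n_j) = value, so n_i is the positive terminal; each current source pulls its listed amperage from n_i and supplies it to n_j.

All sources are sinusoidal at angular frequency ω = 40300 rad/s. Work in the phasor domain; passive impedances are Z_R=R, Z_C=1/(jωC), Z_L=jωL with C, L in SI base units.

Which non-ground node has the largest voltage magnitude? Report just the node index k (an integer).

Apply KCL at each of the 6 non-ground nodes and solve the resulting linear system.
Node n1: branches {R1, R2} → V_1 = -22.35-16.08j
Node n2: branches {L1, L3} → V_2 = -7.945-6.621j
Node n3: branches {L1, I2, I3, R3, L4, V1} → V_3 = 0.2337-4.100j
Node n4: branches {C1, C2, C3, R2} → V_4 = -23.59-16.98j
Node n5: branches {I1, I3, L2, L4, L5, V1} → V_5 = -20.27-4.100j
Node n6: branches {I1, C1, C3, L3} → V_6 = -29.50-13.27j
Source currents: i(V1)=-0.8236+2.466j

6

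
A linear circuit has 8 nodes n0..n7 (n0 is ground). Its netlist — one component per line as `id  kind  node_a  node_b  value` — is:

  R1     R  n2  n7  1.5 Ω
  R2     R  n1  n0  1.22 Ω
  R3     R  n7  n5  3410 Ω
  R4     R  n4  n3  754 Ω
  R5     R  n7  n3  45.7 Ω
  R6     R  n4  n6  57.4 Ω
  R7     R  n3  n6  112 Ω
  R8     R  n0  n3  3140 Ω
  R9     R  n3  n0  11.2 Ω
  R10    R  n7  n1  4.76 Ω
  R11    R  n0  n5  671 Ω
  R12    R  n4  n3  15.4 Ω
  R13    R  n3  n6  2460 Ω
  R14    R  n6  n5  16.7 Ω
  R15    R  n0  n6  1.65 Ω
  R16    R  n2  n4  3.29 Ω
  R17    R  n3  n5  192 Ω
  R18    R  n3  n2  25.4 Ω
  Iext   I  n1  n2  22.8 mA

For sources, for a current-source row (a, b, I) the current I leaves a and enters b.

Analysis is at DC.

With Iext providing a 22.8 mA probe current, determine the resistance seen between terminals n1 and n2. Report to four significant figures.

R_eq = 4.568 Ω

Apply KCL at each of the 7 non-ground nodes and solve the resulting linear system.
Node n1: branches {R2, R10, Iext} → V_1 = -0.007673
Node n2: branches {R1, R16, R18, Iext} → V_2 = 0.09648
Node n3: branches {R4, R5, R7, R8, R9, R12, R13, R17, R18} → V_3 = 0.04739
Node n4: branches {R4, R6, R12, R16} → V_4 = 0.08390
Node n5: branches {R3, R11, R14, R17} → V_5 = 0.007005
Node n6: branches {R6, R7, R13, R14, R15} → V_6 = 0.003354
Node n7: branches {R1, R3, R5, R10} → V_7 = 0.07092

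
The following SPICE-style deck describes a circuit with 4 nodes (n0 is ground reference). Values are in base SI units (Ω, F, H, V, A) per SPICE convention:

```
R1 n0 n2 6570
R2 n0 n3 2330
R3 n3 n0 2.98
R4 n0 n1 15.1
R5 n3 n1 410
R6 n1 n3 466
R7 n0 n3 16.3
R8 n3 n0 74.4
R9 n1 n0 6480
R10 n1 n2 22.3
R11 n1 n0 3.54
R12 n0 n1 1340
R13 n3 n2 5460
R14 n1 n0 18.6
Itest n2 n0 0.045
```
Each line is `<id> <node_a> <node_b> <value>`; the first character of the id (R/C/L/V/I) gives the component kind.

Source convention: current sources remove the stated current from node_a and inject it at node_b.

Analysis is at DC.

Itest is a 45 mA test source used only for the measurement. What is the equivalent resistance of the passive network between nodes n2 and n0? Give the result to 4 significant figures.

R_eq = 24.55 Ω

Element admittances at DC:
  Y(R1) = 0.0001522 S between n0,n2
  Y(R2) = 0.0004292 S between n0,n3
  Y(R3) = 0.3356 S between n3,n0
  Y(R4) = 0.06623 S between n0,n1
  Y(R5) = 0.002439 S between n3,n1
  Y(R6) = 0.002146 S between n1,n3
  Y(R7) = 0.06135 S between n0,n3
  Y(R8) = 0.01344 S between n3,n0
  Y(R9) = 0.0001543 S between n1,n0
  Y(R10) = 0.04484 S between n1,n2
  Y(R11) = 0.2825 S between n1,n0
  Y(R12) = 0.0007463 S between n0,n1
  Y(R13) = 0.0001832 S between n3,n2
  Y(R14) = 0.05376 S between n1,n0
  Itest: injects 0.045 A into n0 (from n2)
Assemble and solve the 3×3 MNA system:
  V(n1)=-0.1094  V(n2)=-1.105  V(n3)=-0.001694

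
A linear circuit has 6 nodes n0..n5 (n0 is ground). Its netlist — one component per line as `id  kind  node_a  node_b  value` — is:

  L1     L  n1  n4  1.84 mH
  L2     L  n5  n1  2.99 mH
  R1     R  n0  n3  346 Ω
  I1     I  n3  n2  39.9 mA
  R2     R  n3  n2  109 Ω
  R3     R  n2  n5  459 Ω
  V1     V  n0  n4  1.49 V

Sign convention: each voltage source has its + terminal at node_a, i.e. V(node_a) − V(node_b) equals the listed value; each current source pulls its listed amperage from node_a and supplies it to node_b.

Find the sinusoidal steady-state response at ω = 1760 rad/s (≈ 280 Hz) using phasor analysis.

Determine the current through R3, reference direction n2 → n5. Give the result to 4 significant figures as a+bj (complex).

0.006388-5.941e-05j A

MNA unknowns: 5 node voltages V₁..V_5 plus 1 source current (V1)
L1: Y=0.000-0.3088j on G[1,4]
L2: Y=0.000-0.1900j on G[5,1]
R1: Y=0.002890+0.000j on G[0,3]
I1: z[3]−=0.0399, z[2]+=0.0399
R2: Y=0.009174+0.000j on G[3,2]
R3: Y=0.002179+0.000j on G[2,5]
V1: row V0−V4=1.49, i_V1 at 0,4
solve → V1=-1.490+0.02069j, V2=1.443+0.02703j, V3=-2.210+0.02056j, V4=-1.490+0.000j, V5=-1.489+0.05430j
aux → i_V1=-0.006388+5.941e-05j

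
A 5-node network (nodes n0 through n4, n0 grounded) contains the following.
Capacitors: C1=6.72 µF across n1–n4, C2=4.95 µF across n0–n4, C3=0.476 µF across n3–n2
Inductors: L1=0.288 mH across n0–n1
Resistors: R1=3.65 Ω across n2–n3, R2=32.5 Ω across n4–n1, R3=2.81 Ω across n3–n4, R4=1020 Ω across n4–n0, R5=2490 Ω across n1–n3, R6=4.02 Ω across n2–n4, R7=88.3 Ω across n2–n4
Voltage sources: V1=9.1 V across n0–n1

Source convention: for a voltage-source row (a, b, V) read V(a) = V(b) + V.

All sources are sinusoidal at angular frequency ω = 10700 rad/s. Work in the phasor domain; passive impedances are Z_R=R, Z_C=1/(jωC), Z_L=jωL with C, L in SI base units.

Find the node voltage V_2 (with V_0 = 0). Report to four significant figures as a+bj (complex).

-5.464+0.8647j V

Element admittances at ω=10700 rad/s:
  Y(C1) = 0.000+0.07190j S between n1,n4
  Y(C2) = 0.000+0.05296j S between n0,n4
  Y(C3) = 0.000+0.005093j S between n3,n2
  Y(L1) = 0.000-0.3245j S between n0,n1
  Y(R1) = 0.2740+0.000j S between n2,n3
  Y(R2) = 0.03077+0.000j S between n4,n1
  Y(R3) = 0.3559+0.000j S between n3,n4
  Y(R4) = 0.0009804+0.000j S between n4,n0
  Y(R5) = 0.0004016+0.000j S between n1,n3
  Y(R6) = 0.2488+0.000j S between n2,n4
  Y(R7) = 0.01133+0.000j S between n2,n4
  V1: constraint V(n0)−V(n1) = 9.1
Assemble and solve the 5×5 MNA system:
  V(n1)=-9.100+0.000j  V(n2)=-5.464+0.8647j  V(n3)=-5.466+0.8643j  V(n4)=-5.463+0.8650j
  i(V1)=-0.05117+2.665j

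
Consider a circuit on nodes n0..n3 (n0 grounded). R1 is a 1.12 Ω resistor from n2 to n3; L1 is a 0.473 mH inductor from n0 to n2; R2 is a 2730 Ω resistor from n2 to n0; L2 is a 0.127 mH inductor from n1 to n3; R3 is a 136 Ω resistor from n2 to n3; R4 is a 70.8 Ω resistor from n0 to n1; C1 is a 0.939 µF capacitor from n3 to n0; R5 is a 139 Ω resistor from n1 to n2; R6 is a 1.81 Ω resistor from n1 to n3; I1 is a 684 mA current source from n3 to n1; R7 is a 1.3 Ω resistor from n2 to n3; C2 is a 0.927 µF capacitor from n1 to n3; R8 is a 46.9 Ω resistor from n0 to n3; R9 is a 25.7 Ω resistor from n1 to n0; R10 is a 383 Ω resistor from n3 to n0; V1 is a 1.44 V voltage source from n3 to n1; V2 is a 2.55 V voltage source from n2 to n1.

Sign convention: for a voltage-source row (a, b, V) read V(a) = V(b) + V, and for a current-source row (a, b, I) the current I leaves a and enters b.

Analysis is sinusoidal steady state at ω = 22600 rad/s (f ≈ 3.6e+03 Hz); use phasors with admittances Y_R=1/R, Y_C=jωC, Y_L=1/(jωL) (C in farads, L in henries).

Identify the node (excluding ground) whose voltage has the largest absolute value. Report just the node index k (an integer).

Apply KCL at each of the 3 non-ground nodes and solve the resulting linear system.
Node n1: branches {L2, R4, R5, R6, I1, C2, R9, V1, V2} → V_1 = -1.586+1.206j
Node n2: branches {R1, L1, R2, R3, R5, R7, V2} → V_2 = 0.9641+1.206j
Node n3: branches {R1, L2, R3, C1, R6, I1, R7, C2, R8, R10, V1} → V_3 = -0.1459+1.206j
Source currents: i(V1)=0.4026+0.4458j, i(V2)=-1.985+0.08975j

1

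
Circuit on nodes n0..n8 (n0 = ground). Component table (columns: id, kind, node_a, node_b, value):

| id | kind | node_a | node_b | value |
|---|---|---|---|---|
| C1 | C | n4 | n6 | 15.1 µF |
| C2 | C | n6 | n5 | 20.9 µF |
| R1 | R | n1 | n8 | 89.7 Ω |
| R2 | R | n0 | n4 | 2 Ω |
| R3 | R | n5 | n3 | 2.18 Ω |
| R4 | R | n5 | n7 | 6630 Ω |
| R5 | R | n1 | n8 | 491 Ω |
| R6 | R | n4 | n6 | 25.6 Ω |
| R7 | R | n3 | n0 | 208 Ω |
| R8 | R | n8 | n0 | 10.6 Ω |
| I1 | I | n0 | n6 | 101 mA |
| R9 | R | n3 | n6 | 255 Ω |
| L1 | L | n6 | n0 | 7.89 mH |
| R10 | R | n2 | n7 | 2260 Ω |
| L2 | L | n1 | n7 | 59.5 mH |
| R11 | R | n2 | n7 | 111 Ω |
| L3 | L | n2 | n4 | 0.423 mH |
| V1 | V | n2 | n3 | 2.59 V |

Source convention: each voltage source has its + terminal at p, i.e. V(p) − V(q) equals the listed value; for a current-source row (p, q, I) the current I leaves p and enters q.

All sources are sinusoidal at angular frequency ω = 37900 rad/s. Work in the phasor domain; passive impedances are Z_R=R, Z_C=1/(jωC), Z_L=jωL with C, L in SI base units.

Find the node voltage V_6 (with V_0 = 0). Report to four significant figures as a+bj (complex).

0.5462-0.1058j V

Element admittances at ω=37900 rad/s:
  Y(C1) = 0.000+0.5723j S between n4,n6
  Y(C2) = 0.000+0.7921j S between n6,n5
  Y(R1) = 0.01115+0.000j S between n1,n8
  Y(R2) = 0.5000+0.000j S between n0,n4
  Y(R3) = 0.4587+0.000j S between n5,n3
  Y(R4) = 0.0001508+0.000j S between n5,n7
  Y(R5) = 0.002037+0.000j S between n1,n8
  Y(R6) = 0.03906+0.000j S between n4,n6
  Y(R7) = 0.004808+0.000j S between n3,n0
  Y(R8) = 0.09434+0.000j S between n8,n0
  I1: injects 0.101 A into n6 (from n0)
  Y(R9) = 0.003922+0.000j S between n3,n6
  Y(L1) = 0.000-0.003344j S between n6,n0
  Y(R10) = 0.0004425+0.000j S between n2,n7
  Y(L2) = 0.000-0.0004434j S between n1,n7
  Y(R11) = 0.009009+0.000j S between n2,n7
  Y(L3) = 0.000-0.06238j S between n2,n4
  V1: constraint V(n2)−V(n3) = 2.59
Assemble and solve the 9×9 MNA system:
  V(n1)=0.02354-0.1238j  V(n2)=3.322+0.3477j  V(n3)=0.7324+0.3477j  V(n4)=0.1951+0.003175j  V(n5)=0.7899-0.07294j  V(n6)=0.5462-0.1058j  V(n7)=3.254+0.4903j  V(n8)=0.002887-0.01519j
  i(V1)=-0.02214+0.1964j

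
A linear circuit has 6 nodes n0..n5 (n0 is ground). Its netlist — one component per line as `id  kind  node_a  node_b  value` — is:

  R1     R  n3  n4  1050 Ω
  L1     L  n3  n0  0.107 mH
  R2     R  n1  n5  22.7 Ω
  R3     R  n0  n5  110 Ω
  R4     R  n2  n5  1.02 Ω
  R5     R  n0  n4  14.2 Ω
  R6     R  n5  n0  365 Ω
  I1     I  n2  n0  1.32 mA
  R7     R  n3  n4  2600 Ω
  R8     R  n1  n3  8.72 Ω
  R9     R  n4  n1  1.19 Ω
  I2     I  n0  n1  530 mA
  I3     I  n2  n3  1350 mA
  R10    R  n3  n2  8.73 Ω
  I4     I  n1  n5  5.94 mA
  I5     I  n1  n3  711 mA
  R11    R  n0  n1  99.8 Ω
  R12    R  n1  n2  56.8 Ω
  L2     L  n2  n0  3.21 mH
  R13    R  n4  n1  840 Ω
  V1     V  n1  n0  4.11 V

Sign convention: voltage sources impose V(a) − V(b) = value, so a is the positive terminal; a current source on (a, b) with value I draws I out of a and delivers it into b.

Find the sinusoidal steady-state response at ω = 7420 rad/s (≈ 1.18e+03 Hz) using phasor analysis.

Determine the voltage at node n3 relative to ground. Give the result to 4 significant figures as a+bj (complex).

MNA unknowns: 5 node voltages V₁..V_5 plus 1 source current (V1)
R1: Y=0.0009524+0.000j on G[3,4]
L1: Y=0.000-1.260j on G[3,0]
R2: Y=0.04405+0.000j on G[1,5]
R3: Y=0.009091+0.000j on G[0,5]
R4: Y=0.9804+0.000j on G[2,5]
R5: Y=0.07042+0.000j on G[0,4]
R6: Y=0.002740+0.000j on G[5,0]
I1: z[2]−=0.00132, z[0]+=0.00132
R7: Y=0.0003846+0.000j on G[3,4]
R8: Y=0.1147+0.000j on G[1,3]
R9: Y=0.8403+0.000j on G[4,1]
I2: z[0]−=0.53, z[1]+=0.53
I3: z[2]−=1.35, z[3]+=1.35
R10: Y=0.1145+0.000j on G[3,2]
I4: z[1]−=0.00594, z[5]+=0.00594
I5: z[1]−=0.711, z[3]+=0.711
R11: Y=0.01002+0.000j on G[0,1]
R12: Y=0.01761+0.000j on G[1,2]
L2: Y=0.000-0.04198j on G[2,0]
R13: Y=0.001190+0.000j on G[4,1]
V1: row V1−V0=4.11, i_V1 at 1,0
solve → V1=4.110+0.000j, V2=-5.681-0.3957j, V3=0.3001+1.443j, V4=3.788+0.002112j, V5=-5.194-0.3744j
aux → i_V1=-1.519+0.1438j

0.3001+1.443j V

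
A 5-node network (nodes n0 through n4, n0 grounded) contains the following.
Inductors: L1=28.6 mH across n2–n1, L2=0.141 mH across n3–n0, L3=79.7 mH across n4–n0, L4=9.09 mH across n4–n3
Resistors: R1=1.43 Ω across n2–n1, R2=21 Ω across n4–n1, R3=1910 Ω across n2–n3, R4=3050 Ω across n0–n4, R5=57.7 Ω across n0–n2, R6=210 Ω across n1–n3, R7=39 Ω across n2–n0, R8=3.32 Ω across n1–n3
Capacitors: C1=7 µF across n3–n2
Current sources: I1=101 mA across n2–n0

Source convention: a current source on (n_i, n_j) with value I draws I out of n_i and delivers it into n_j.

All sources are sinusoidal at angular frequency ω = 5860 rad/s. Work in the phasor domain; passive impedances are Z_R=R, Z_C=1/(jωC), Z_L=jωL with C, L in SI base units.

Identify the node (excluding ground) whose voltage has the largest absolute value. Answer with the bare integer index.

2

MNA unknowns: 4 node voltages V₁..V_4
L1: Y=0.000-0.005967j on G[2,1]
R1: Y=0.6993+0.000j on G[2,1]
L2: Y=0.000-1.210j on G[3,0]
R2: Y=0.04762+0.000j on G[4,1]
R3: Y=0.0005236+0.000j on G[2,3]
L3: Y=0.000-0.002141j on G[4,0]
R4: Y=0.0003279+0.000j on G[0,4]
R5: Y=0.01733+0.000j on G[0,2]
L4: Y=0.000-0.01877j on G[4,3]
R6: Y=0.004762+0.000j on G[1,3]
R7: Y=0.02564+0.000j on G[2,0]
R8: Y=0.3012+0.000j on G[1,3]
C1: Y=0.000+0.04102j on G[3,2]
I1: z[2]−=0.101, z[0]+=0.101
solve → V1=-0.2631-0.03281j, V2=-0.3806-0.01086j, V3=-1.409e-05-0.06964j, V4=-0.2305-0.1331j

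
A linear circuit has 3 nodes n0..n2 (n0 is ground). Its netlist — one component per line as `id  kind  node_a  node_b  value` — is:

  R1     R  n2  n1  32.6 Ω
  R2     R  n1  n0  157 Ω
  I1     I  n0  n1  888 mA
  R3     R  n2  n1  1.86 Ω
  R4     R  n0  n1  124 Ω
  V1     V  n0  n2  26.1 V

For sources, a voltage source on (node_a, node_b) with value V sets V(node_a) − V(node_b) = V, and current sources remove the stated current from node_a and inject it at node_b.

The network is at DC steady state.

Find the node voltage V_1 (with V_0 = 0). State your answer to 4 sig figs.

Element admittances at DC:
  Y(R1) = 0.03067 S between n2,n1
  Y(R2) = 0.006369 S between n1,n0
  I1: injects 0.888 A into n1 (from n0)
  Y(R3) = 0.5376 S between n2,n1
  Y(R4) = 0.008065 S between n0,n1
  V1: constraint V(n0)−V(n2) = 26.1
Assemble and solve the 3×3 MNA system:
  V(n1)=-23.93  V(n2)=-26.10
  i(V1)=-1.233

-23.93 V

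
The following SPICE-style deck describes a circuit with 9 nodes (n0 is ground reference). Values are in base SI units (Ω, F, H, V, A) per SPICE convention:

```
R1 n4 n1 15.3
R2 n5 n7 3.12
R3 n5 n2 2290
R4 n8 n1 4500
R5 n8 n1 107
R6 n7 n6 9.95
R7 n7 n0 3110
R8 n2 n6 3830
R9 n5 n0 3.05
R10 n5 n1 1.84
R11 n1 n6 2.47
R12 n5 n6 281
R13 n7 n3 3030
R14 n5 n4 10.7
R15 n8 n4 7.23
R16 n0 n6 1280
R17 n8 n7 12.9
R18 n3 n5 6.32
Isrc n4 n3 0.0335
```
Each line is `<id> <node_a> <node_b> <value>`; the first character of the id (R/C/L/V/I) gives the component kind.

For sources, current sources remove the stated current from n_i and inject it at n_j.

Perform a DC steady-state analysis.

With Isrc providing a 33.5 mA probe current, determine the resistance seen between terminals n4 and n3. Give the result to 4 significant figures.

R_eq = 11.36 Ω

MNA unknowns: 8 node voltages V₁..V_8
R1: Y=0.06536 on G[4,1]
R2: Y=0.3205 on G[5,7]
R3: Y=0.0004367 on G[5,2]
R4: Y=0.0002222 on G[8,1]
R5: Y=0.009346 on G[8,1]
R6: Y=0.1005 on G[7,6]
R7: Y=0.0003215 on G[7,0]
R8: Y=0.0002611 on G[2,6]
R9: Y=0.3279 on G[5,0]
R10: Y=0.5435 on G[5,1]
R11: Y=0.4049 on G[1,6]
R12: Y=0.003559 on G[5,6]
R13: Y=0.0003300 on G[7,3]
R14: Y=0.09346 on G[5,4]
R15: Y=0.1383 on G[8,4]
R16: Y=0.0007813 on G[0,6]
R17: Y=0.07752 on G[8,7]
R18: Y=0.1582 on G[3,5]
Isrc: z[4]−=0.0335, z[3]+=0.0335
solve → V1=-0.01963, V2=-0.007352, V3=0.2113, V4=-0.1691, V5=6.785e-05, V6=-0.01976, V7=-0.02117, V8=-0.1119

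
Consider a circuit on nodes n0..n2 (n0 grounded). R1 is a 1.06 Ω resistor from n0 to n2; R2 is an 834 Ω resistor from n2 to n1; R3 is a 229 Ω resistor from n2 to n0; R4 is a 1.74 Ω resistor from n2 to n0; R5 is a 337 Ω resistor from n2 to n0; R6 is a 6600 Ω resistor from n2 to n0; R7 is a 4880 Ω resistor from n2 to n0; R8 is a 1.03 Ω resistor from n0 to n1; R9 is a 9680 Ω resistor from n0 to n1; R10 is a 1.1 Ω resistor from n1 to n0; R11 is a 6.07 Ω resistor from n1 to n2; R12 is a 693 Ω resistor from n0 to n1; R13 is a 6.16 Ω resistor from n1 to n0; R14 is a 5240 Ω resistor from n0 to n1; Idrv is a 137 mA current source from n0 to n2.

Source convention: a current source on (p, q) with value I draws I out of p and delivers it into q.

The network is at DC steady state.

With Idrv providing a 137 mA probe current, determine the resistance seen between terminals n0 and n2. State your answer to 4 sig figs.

MNA unknowns: 2 node voltages V₁..V_2
R1: Y=0.9434 on G[0,2]
R2: Y=0.001199 on G[2,1]
R3: Y=0.004367 on G[2,0]
R4: Y=0.5747 on G[2,0]
R5: Y=0.002967 on G[2,0]
R6: Y=0.0001515 on G[2,0]
R7: Y=0.0002049 on G[2,0]
R8: Y=0.9709 on G[0,1]
R9: Y=0.0001033 on G[0,1]
R10: Y=0.9091 on G[1,0]
R11: Y=0.1647 on G[1,2]
R12: Y=0.001443 on G[0,1]
R13: Y=0.1623 on G[1,0]
R14: Y=0.0001908 on G[0,1]
Idrv: z[0]−=0.137, z[2]+=0.137
solve → V1=0.006126, V2=0.08158

R_eq = 0.5955 Ω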